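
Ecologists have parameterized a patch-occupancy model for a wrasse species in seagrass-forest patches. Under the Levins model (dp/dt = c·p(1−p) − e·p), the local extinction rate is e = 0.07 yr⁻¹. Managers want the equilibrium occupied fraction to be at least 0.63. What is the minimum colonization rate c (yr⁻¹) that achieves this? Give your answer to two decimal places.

0.19

p* = 1 − e/c ≥ 0.63 requires e/c ≤ 0.3700, i.e. c ≥ e/0.3700.
c_min = 0.07/0.3700 = 0.1892.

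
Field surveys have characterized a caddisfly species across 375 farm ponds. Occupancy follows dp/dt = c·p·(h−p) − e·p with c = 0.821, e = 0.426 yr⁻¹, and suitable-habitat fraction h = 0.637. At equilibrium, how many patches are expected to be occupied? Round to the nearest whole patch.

p* = h − e/c = 0.637 − 0.5189 = 0.1181.
Expected occupied patches = N × p* = 375 × 0.1181 = 44.30 ≈ 44.

44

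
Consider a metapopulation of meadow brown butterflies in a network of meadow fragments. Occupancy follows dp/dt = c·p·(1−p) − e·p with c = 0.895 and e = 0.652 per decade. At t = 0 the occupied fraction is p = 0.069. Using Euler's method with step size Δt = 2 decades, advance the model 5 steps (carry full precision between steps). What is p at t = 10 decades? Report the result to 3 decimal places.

0.217

Update rule: p ← p + [c·p·(1−p) − e·p]·Δt with Δt = 2.
  1  |  dp/dt·Δt = +0.025012  |  p_1 = 0.094012
  2  |  dp/dt·Δt = +0.029869  |  p_2 = 0.123881
  3  |  dp/dt·Δt = +0.032736  |  p_3 = 0.156617
  4  |  dp/dt·Δt = +0.032209  |  p_4 = 0.188826
  5  |  dp/dt·Δt = +0.027946  |  p_5 = 0.216773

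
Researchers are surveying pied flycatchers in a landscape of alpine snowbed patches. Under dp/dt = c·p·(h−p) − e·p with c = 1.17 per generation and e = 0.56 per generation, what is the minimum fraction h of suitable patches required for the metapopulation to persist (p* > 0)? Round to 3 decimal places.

0.479

p* = h − e/c is positive only when h > e/c.
h_min = e/c = 0.56/1.17 = 0.4786.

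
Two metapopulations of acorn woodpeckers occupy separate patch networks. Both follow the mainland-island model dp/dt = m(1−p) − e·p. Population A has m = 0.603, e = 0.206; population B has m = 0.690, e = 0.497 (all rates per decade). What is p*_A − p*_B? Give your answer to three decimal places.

A: p*_A = m/(m+e) = 0.603/0.8090 = 0.7454.
B: p*_B = 0.690/1.1870 = 0.5813.
p*_A − p*_B = 0.7454 − 0.5813 = 0.1641.

0.164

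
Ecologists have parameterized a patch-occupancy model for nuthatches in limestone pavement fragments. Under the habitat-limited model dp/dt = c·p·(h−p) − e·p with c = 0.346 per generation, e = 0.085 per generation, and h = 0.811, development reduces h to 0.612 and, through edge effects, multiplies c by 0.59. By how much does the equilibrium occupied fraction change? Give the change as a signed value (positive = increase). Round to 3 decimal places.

-0.370

Before: p* = h − e/c = 0.811 − 0.085/0.346 = 0.811 − 0.2457 = 0.5653.
After: c = 0.20414, e = 0.085, h = 0.612; p* = 0.612 − 0.085/0.20414 = 0.1956.
Δp* = 0.1956 − 0.5653 = -0.3697.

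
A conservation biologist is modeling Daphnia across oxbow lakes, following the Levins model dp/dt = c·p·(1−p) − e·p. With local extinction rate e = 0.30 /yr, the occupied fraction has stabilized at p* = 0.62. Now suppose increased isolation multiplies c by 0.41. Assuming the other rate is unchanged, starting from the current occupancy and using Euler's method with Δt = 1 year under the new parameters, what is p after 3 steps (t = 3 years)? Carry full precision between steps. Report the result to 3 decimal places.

0.386

Balance c(1−p*) = e gives c = e/(1 − 0.62000) = 0.30/0.38000 = 0.78947.
Starting from p₀ = 0.62000; update p ← p + (dp/dt)·Δt with the new parameters.
  1  |  dp/dt·Δt = -0.109740  |  p_1 = 0.510260
  2  |  dp/dt·Δt = -0.072191  |  p_2 = 0.438069
  3  |  dp/dt·Δt = -0.051741  |  p_3 = 0.386328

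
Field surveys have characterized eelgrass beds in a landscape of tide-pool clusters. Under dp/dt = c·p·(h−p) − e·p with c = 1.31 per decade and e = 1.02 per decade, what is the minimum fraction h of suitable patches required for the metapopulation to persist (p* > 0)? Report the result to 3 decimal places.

0.779

p* = h − e/c is positive only when h > e/c.
h_min = e/c = 1.02/1.31 = 0.7786.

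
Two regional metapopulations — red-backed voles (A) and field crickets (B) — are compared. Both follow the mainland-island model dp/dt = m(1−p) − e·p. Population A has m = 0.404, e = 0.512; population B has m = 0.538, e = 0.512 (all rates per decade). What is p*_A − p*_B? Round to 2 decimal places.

-0.07

A: p*_A = m/(m+e) = 0.404/0.9160 = 0.4410.
B: p*_B = 0.538/1.0500 = 0.5124.
p*_A − p*_B = 0.4410 − 0.5124 = -0.0713.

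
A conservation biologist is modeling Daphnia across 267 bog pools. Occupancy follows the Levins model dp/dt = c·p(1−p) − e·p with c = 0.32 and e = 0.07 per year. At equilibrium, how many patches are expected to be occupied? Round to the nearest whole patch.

209

p* = 1 − e/c = 1 − 0.07/0.32 = 0.7812.
Expected occupied patches = N × p* = 267 × 0.7812 = 208.59 ≈ 209.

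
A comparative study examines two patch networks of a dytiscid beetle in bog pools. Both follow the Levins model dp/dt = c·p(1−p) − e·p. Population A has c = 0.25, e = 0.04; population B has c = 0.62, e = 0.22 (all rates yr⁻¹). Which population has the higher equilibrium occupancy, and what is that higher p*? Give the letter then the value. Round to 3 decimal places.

A, 0.840

A: p*_A = 1 − 0.04/0.25 = 0.8400.
B: p*_B = 1 − 0.22/0.62 = 0.6452.
A is higher at 0.8400.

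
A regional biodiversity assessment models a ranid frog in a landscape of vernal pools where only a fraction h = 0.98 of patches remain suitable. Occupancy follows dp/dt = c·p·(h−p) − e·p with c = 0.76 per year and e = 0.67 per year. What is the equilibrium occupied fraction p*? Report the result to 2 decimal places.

Setting dp/dt = 0 and dividing by p* gives c·(h−p*) = e.
So p* = h − e/c = 0.98 − 0.67/0.76 = 0.98 − 0.8816 = 0.0984.

0.10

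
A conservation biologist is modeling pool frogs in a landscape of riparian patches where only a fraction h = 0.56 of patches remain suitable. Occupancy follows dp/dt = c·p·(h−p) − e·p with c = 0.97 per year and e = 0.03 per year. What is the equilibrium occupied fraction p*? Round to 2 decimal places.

Setting dp/dt = 0 and dividing by p* gives c·(h−p*) = e.
So p* = h − e/c = 0.56 − 0.03/0.97 = 0.56 − 0.0309 = 0.5291.

0.53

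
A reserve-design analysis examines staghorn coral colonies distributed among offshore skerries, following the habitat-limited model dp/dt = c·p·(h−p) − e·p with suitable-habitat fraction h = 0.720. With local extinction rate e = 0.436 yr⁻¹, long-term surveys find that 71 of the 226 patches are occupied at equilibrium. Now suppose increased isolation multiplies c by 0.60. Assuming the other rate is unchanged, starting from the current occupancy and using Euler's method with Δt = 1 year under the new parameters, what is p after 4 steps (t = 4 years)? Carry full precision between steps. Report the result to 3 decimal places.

0.178

Observed p* = 71/226 = 0.31416.
Balance c(h−p*) = e gives c = e/(0.72 − 0.31416) = 0.436/0.40584 = 1.07431.
Starting from p₀ = 0.31416; update p ← p + (dp/dt)·Δt with the new parameters.
t = 1: p = 0.31416 + (-0.05479) = 0.25937
t = 2: p = 0.25937 + (-0.03607) = 0.22330
t = 3: p = 0.22330 + (-0.02586) = 0.19743
t = 4: p = 0.19743 + (-0.01958) = 0.17785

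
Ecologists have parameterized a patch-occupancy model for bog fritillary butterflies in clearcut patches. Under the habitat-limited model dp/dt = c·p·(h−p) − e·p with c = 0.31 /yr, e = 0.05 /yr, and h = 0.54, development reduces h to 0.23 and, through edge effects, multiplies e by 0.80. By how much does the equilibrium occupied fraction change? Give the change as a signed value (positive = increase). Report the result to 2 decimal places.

Before: p* = h − e/c = 0.54 − 0.05/0.31 = 0.54 − 0.1613 = 0.3787.
After: c = 0.31, e = 0.04, h = 0.23; p* = 0.23 − 0.04/0.31 = 0.1010.
Δp* = 0.1010 − 0.3787 = -0.2777.

-0.28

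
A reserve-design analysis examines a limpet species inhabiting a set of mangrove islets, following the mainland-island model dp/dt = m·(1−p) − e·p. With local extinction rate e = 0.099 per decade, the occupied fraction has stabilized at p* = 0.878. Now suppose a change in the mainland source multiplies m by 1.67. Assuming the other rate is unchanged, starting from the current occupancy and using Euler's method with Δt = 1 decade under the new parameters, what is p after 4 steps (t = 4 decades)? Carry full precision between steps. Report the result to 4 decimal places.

0.9229

Balance m(1−p*) = e·p* gives m = e·p*/(1−p*) = 0.099×0.87800/0.12200 = 0.71248.
Starting from p₀ = 0.87800; update p ← p + (dp/dt)·Δt with the new parameters.
  1  |  dp/dt·Δt = +0.058238  |  p_1 = 0.936238
  2  |  dp/dt·Δt = -0.016821  |  p_2 = 0.919417
  3  |  dp/dt·Δt = +0.004858  |  p_3 = 0.924275
  4  |  dp/dt·Δt = -0.001403  |  p_4 = 0.922872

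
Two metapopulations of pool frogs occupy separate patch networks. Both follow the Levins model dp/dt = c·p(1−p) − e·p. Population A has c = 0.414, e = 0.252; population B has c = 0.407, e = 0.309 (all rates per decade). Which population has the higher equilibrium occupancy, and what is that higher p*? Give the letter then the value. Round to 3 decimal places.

A: p*_A = 1 − 0.252/0.414 = 0.3913.
B: p*_B = 1 − 0.309/0.407 = 0.2408.
A is higher at 0.3913.

A, 0.391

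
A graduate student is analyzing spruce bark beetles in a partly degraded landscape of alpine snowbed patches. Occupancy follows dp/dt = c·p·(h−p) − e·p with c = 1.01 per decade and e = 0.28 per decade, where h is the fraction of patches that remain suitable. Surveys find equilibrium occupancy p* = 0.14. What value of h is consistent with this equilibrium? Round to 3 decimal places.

0.417

At equilibrium c(h−p*) = e, so h = p* + e/c.
h = 0.14 + 0.28/1.01 = 0.14 + 0.2772 = 0.4172.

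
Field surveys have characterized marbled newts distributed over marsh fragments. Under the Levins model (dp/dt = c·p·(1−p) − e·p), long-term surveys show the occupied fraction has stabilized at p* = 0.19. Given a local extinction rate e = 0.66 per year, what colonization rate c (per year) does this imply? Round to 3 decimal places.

At equilibrium c(1−p*) = e, so c = e/(1−p*).
c = 0.66/(1 − 0.19) = 0.66/0.8100 = 0.8148.

0.815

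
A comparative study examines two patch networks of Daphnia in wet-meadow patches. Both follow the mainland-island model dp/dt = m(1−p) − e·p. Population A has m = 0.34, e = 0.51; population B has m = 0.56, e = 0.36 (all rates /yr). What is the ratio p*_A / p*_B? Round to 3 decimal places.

A: p*_A = m/(m+e) = 0.34/0.8500 = 0.4000.
B: p*_B = 0.56/0.9200 = 0.6087.
p*_A / p*_B = 0.4000/0.6087 = 0.6571.

0.657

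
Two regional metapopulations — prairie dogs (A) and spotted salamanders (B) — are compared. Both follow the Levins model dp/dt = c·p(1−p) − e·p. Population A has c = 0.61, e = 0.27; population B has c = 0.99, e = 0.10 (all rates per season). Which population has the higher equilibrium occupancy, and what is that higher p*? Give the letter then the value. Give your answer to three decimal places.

A: p*_A = 1 − 0.27/0.61 = 0.5574.
B: p*_B = 1 − 0.10/0.99 = 0.8990.
B is higher at 0.8990.

B, 0.899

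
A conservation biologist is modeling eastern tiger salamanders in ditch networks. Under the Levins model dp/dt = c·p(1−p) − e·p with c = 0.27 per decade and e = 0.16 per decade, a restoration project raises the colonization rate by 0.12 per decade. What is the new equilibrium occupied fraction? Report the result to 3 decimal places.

0.590

Before: p* = 1 − 0.16/0.27 = 0.4074.
After the change, c = 0.39, e = 0.16, so p* = 1 − 0.16/0.39 = 0.5897.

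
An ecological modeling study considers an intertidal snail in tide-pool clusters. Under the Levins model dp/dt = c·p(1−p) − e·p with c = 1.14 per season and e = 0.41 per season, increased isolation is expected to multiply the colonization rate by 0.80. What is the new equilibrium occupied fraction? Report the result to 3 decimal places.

Before: p* = 1 − 0.41/1.14 = 0.6404.
After the change, c = 0.912, e = 0.41, so p* = 1 − 0.41/0.912 = 0.5504.

0.550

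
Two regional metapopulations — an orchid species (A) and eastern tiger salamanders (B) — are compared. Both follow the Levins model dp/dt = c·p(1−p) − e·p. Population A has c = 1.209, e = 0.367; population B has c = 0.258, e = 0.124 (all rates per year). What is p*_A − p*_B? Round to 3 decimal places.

A: p*_A = 1 − 0.367/1.209 = 0.6964.
B: p*_B = 1 − 0.124/0.258 = 0.5194.
p*_A − p*_B = 0.6964 − 0.5194 = 0.1771.

0.177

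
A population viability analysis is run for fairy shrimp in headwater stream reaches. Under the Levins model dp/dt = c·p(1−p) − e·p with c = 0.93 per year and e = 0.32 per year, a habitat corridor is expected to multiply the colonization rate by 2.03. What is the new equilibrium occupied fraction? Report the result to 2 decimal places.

Before: p* = 1 − 0.32/0.93 = 0.6559.
After the change, c = 1.8879, e = 0.32, so p* = 1 − 0.32/1.8879 = 0.8305.

0.83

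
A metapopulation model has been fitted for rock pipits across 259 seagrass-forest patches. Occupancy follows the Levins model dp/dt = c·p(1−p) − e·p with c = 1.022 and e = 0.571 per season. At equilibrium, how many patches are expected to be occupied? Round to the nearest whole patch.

114

p* = 1 − e/c = 1 − 0.571/1.022 = 0.4413.
Expected occupied patches = N × p* = 259 × 0.4413 = 114.29 ≈ 114.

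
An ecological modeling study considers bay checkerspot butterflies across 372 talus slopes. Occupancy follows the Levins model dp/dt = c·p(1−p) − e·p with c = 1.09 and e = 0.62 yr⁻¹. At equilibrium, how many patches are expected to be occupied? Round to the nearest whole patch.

p* = 1 − e/c = 1 − 0.62/1.09 = 0.4312.
Expected occupied patches = N × p* = 372 × 0.4312 = 160.40 ≈ 160.

160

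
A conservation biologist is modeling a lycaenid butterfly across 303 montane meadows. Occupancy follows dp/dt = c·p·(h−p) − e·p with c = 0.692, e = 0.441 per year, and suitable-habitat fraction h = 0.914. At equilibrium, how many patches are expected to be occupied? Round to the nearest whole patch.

p* = h − e/c = 0.914 − 0.6373 = 0.2767.
Expected occupied patches = N × p* = 303 × 0.2767 = 83.85 ≈ 84.

84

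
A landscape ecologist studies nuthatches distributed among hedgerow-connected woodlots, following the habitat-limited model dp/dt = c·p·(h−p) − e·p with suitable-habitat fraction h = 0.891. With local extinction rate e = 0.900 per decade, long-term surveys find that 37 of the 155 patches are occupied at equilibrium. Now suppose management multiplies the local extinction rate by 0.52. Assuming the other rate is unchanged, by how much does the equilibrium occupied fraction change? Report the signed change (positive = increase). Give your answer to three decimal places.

Observed p* = 37/155 = 0.23871.
Balance c(h−p*) = e gives c = e/(0.891 − 0.23871) = 0.900/0.65229 = 1.37975.
New p* = 0.891 − e/c = 0.891 − 0.46800/1.37975 = 0.55181.
Δp* = 0.55181 − 0.23871 = +0.31310.

0.313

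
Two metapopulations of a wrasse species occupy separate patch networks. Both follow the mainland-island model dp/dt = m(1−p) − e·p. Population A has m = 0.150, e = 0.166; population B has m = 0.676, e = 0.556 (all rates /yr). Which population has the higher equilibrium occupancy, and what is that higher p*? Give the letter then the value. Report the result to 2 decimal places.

A: p*_A = m/(m+e) = 0.150/0.3160 = 0.4747.
B: p*_B = 0.676/1.2320 = 0.5487.
B is higher at 0.5487.

B, 0.55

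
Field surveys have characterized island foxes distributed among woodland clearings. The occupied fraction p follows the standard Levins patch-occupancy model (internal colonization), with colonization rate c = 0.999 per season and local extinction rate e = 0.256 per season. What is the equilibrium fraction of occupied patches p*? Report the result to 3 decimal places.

At equilibrium, colonization balances extinction: c·p*·(1−p*) = e·p*.
So p* = 1 − e/c = 1 − 0.256/0.999 = 1 − 0.2563 = 0.7437.

0.744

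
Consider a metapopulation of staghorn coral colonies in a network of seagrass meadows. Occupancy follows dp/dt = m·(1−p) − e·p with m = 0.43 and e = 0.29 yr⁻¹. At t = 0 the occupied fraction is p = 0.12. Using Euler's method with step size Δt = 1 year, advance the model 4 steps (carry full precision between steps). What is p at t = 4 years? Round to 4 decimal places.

Update rule: p ← p + [m·(1−p) − e·p]·Δt with Δt = 1.
step 1: Δp = +0.34360, p = 0.46360
step 2: Δp = +0.09621, p = 0.55981
step 3: Δp = +0.02694, p = 0.58675
step 4: Δp = +0.00754, p = 0.59429

0.5943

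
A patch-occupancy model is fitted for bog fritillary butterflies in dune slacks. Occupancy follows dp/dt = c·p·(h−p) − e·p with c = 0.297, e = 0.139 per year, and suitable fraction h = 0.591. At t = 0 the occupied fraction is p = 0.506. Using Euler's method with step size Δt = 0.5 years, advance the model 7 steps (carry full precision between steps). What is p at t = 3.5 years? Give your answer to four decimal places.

Update rule: p ← p + [c·p·(h−p) − e·p]·Δt with Δt = 0.5.
step 1: Δp = -0.02878, p = 0.47722
step 2: Δp = -0.02510, p = 0.45212
step 3: Δp = -0.02210, p = 0.43002
step 4: Δp = -0.01961, p = 0.41041
step 5: Δp = -0.01752, p = 0.39289
step 6: Δp = -0.01575, p = 0.37715
step 7: Δp = -0.01423, p = 0.36291

0.3629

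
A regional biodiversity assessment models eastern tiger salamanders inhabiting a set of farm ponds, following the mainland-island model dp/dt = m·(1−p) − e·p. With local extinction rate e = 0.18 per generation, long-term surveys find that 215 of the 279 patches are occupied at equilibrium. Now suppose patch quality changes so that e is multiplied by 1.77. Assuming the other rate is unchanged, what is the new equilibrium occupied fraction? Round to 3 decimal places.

0.655

Observed p* = 215/279 = 0.77061.
Balance m(1−p*) = e·p* gives m = e·p*/(1−p*) = 0.18×0.77061/0.22939 = 0.60469.
New p* = m/(m+e) = 0.60469/(0.60469+0.31860) = 0.65493.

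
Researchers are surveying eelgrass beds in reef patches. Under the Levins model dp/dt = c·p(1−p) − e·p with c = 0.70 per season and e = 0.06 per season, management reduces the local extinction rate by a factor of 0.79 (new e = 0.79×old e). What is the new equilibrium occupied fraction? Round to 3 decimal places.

Before: p* = 1 − 0.06/0.70 = 0.9143.
After the change, c = 0.7, e = 0.0474, so p* = 1 − 0.0474/0.7 = 0.9323.

0.932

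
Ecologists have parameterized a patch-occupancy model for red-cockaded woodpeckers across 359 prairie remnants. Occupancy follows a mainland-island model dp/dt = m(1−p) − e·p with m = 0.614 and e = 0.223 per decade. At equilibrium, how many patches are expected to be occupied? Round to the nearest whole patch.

p* = m/(m+e) = 0.614/0.8370 = 0.7336.
Expected occupied patches = N × p* = 359 × 0.7336 = 263.35 ≈ 263.

263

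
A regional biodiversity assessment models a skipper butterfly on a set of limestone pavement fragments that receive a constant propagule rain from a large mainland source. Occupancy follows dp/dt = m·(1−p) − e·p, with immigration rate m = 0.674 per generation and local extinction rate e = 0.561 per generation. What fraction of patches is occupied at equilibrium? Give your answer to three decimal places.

0.546

Setting dp/dt = 0: m − m·p* = e·p*, so m = (m+e)·p*.
p* = m/(m+e) = 0.674/(0.674+0.561) = 0.674/1.2350 = 0.5457.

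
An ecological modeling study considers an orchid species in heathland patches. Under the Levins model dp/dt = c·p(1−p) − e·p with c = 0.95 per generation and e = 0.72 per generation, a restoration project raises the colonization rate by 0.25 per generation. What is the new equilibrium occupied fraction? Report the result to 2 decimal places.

0.40

Before: p* = 1 − 0.72/0.95 = 0.2421.
After the change, c = 1.2, e = 0.72, so p* = 1 − 0.72/1.2 = 0.4000.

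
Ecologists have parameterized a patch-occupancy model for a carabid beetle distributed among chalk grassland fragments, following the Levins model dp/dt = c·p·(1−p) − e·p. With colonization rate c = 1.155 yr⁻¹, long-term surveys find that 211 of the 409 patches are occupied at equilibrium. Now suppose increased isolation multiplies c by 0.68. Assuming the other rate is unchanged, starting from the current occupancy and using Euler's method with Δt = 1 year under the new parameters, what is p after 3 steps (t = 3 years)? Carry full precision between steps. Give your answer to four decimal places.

Observed p* = 211/409 = 0.51589.
Balance c(1−p*) = e gives e = 1.155×(1 − 0.51589) = 0.55914.
Starting from p₀ = 0.51589; update p ← p + (dp/dt)·Δt with the new parameters.
p: 0.51589 → 0.42359  (Δp = -0.09231)
p: 0.42359 → 0.37850  (Δp = -0.04508)
p: 0.37850 → 0.35162  (Δp = -0.02688)

0.3516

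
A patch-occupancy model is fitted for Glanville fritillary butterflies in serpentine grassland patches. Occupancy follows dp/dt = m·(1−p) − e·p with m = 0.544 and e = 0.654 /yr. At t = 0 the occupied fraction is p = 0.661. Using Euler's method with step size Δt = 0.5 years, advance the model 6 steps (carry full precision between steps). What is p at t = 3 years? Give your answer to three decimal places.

Update rule: p ← p + [m·(1−p) − e·p]·Δt with Δt = 0.5.
t = 0.5: p = 0.66100 + (-0.12394) = 0.53706
t = 1: p = 0.53706 + (-0.04970) = 0.48736
t = 1.5: p = 0.48736 + (-0.01993) = 0.46743
t = 2: p = 0.46743 + (-0.00799) = 0.45944
t = 2.5: p = 0.45944 + (-0.00320) = 0.45624
t = 3: p = 0.45624 + (-0.00129) = 0.45495

0.455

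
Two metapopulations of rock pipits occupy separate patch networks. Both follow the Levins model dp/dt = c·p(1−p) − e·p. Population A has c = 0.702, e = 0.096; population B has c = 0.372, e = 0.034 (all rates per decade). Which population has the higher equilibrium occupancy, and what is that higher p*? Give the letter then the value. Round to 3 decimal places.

B, 0.909

A: p*_A = 1 − 0.096/0.702 = 0.8632.
B: p*_B = 1 − 0.034/0.372 = 0.9086.
B is higher at 0.9086.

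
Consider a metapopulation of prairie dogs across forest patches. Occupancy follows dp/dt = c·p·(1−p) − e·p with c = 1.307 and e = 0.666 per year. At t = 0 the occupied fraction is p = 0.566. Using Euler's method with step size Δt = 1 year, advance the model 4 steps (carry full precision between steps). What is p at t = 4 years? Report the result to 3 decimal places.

Update rule: p ← p + [c·p·(1−p) − e·p]·Δt with Δt = 1.
step 1: Δp = -0.05590, p = 0.51010
step 2: Δp = -0.01311, p = 0.49699
step 3: Δp = -0.00426, p = 0.49273
step 4: Δp = -0.00148, p = 0.49125

0.491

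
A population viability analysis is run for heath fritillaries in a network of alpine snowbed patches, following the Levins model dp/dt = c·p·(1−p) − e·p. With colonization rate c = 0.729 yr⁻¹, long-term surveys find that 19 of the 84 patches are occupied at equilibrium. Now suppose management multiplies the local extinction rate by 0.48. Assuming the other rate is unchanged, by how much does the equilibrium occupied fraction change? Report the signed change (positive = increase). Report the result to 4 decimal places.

0.4024

Observed p* = 19/84 = 0.22619.
Balance c(1−p*) = e gives e = 0.729×(1 − 0.22619) = 0.56411.
New p* = 1 − e/c = 1 − 0.27077/0.72900 = 0.62857.
Δp* = 0.62857 − 0.22619 = +0.40238.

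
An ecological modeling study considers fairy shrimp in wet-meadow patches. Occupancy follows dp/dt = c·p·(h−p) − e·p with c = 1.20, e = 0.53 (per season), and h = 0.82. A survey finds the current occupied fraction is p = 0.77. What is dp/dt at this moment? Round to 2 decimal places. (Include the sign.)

-0.36

Colonization term: c·p·(h−p) = 1.20×0.77×0.0500 = 0.04620.
Extinction term: e·p = 0.40810.
dp/dt = 0.04620 − 0.40810 = -0.36190.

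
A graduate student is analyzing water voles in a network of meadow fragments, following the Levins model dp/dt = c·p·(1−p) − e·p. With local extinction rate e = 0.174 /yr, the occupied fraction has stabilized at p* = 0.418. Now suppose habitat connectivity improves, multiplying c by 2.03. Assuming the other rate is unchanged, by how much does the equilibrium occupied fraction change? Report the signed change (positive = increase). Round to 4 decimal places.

0.2953

Balance c(1−p*) = e gives c = e/(1 − 0.41800) = 0.174/0.58200 = 0.29897.
New p* = 1 − e/c = 1 − 0.17400/0.60691 = 0.71330.
Δp* = 0.71330 − 0.41800 = +0.29530.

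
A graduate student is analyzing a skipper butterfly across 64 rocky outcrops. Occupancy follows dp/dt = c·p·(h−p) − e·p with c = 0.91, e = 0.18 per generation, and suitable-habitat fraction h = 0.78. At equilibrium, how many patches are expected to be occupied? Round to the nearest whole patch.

37

p* = h − e/c = 0.78 − 0.1978 = 0.5822.
Expected occupied patches = N × p* = 64 × 0.5822 = 37.26 ≈ 37.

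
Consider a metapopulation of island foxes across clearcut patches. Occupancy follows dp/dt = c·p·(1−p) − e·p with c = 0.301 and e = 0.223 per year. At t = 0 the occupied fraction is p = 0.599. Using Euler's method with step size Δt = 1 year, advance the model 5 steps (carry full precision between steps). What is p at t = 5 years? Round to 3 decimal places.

Update rule: p ← p + [c·p·(1−p) − e·p]·Δt with Δt = 1.
  1  |  dp/dt·Δt = -0.061277  |  p_1 = 0.537723
  2  |  dp/dt·Δt = -0.045091  |  p_2 = 0.492632
  3  |  dp/dt·Δt = -0.034623  |  p_3 = 0.458009
  4  |  dp/dt·Δt = -0.027417  |  p_4 = 0.430592
  5  |  dp/dt·Δt = -0.022222  |  p_5 = 0.408370

0.408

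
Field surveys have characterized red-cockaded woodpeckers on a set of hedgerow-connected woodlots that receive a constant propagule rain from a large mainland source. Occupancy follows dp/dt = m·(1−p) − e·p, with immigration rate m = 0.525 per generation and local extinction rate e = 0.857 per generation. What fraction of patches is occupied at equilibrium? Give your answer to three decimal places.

Setting dp/dt = 0: m − m·p* = e·p*, so m = (m+e)·p*.
p* = m/(m+e) = 0.525/(0.525+0.857) = 0.525/1.3820 = 0.3799.

0.380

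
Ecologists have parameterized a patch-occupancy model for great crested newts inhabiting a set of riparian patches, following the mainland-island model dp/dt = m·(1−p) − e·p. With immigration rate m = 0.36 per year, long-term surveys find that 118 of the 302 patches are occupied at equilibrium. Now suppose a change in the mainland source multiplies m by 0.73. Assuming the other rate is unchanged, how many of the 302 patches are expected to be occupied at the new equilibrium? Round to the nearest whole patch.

96

Observed p* = 118/302 = 0.39073.
Balance m(1−p*) = e·p* gives e = m(1−p*)/p* = 0.36×0.60927/0.39073 = 0.56135.
New p* = m/(m+e) = 0.26280/(0.26280+0.56135) = 0.31887.
Expected occupied = 302 × 0.31887 = 96.30 ≈ 96.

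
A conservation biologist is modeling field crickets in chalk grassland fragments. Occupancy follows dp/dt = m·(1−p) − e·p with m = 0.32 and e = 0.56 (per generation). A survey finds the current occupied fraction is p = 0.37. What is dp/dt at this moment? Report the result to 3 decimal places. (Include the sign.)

-0.006

Colonization term: m·(1−p) = 0.32×0.6300 = 0.20160.
Extinction term: e·p = 0.20720.
dp/dt = 0.20160 − 0.20720 = -0.00560.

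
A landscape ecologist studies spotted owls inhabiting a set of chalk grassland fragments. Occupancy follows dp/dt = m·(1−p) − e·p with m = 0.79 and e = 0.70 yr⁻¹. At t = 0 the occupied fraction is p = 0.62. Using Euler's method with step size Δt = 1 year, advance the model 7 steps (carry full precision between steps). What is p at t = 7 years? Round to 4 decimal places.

Update rule: p ← p + [m·(1−p) − e·p]·Δt with Δt = 1.
step 1: Δp = -0.13380, p = 0.48620
step 2: Δp = +0.06556, p = 0.55176
step 3: Δp = -0.03213, p = 0.51964
step 4: Δp = +0.01574, p = 0.53538
step 5: Δp = -0.00771, p = 0.52766
step 6: Δp = +0.00378, p = 0.53144
step 7: Δp = -0.00185, p = 0.52959

0.5296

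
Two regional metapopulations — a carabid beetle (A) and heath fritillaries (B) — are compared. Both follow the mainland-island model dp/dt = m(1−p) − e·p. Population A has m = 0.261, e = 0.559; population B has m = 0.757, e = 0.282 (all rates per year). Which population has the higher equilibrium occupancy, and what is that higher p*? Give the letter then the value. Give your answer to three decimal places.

B, 0.729

A: p*_A = m/(m+e) = 0.261/0.8200 = 0.3183.
B: p*_B = 0.757/1.0390 = 0.7286.
B is higher at 0.7286.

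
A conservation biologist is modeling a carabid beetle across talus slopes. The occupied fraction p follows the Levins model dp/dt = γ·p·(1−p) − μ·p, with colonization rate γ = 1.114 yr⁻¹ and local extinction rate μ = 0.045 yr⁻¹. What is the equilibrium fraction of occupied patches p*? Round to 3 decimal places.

0.960

At equilibrium, colonization balances extinction: γ·p*·(1−p*) = μ·p*.
So p* = 1 − μ/γ = 1 − 0.045/1.114 = 1 − 0.0404 = 0.9596.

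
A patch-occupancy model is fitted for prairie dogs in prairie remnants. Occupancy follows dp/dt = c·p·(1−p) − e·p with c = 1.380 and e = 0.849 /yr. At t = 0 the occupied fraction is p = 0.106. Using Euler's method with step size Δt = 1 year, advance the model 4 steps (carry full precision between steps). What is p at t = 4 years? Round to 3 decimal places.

Update rule: p ← p + [c·p·(1−p) − e·p]·Δt with Δt = 1.
p: 0.10600 → 0.14678  (Δp = +0.04078)
p: 0.14678 → 0.19499  (Δp = +0.04821)
p: 0.19499 → 0.24606  (Δp = +0.05107)
p: 0.24606 → 0.29316  (Δp = +0.04711)

0.293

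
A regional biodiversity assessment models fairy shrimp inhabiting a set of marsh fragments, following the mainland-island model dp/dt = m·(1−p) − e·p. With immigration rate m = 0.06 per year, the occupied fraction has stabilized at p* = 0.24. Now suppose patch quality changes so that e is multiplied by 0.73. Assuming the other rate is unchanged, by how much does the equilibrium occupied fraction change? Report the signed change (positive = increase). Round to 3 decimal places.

Balance m(1−p*) = e·p* gives e = m(1−p*)/p* = 0.06×0.76000/0.24000 = 0.19000.
New p* = m/(m+e) = 0.06000/(0.06000+0.13870) = 0.30196.
Δp* = 0.30196 − 0.24000 = +0.06196.

0.062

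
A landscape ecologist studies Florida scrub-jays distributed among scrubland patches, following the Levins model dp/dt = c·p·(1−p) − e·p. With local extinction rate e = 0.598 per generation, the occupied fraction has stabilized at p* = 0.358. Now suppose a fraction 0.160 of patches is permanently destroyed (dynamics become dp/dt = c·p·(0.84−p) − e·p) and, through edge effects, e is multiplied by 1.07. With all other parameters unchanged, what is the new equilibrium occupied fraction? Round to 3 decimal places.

Balance c(1−p*) = e gives c = e/(1 − 0.35800) = 0.598/0.64200 = 0.93146.
New p* = 0.84 − e/c = 0.84 − 0.63986/0.93146 = 0.15306.

0.153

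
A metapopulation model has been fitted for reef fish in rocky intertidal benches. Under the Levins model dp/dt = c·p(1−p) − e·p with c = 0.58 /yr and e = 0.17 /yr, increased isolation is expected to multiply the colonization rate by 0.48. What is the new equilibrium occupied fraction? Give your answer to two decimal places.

0.39

Before: p* = 1 − 0.17/0.58 = 0.7069.
After the change, c = 0.2784, e = 0.17, so p* = 1 − 0.17/0.2784 = 0.3894.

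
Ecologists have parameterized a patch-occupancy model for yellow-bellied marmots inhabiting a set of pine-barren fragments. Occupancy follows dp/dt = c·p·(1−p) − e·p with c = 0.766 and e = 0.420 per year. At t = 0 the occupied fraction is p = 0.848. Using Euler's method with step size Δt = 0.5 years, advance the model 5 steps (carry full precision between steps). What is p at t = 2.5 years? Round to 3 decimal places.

Update rule: p ← p + [c·p·(1−p) − e·p]·Δt with Δt = 0.5.
  1  |  dp/dt·Δt = -0.128713  |  p_1 = 0.719287
  2  |  dp/dt·Δt = -0.073718  |  p_2 = 0.645570
  3  |  dp/dt·Δt = -0.047936  |  p_3 = 0.597634
  4  |  dp/dt·Δt = -0.033404  |  p_4 = 0.564230
  5  |  dp/dt·Δt = -0.024318  |  p_5 = 0.539912

0.540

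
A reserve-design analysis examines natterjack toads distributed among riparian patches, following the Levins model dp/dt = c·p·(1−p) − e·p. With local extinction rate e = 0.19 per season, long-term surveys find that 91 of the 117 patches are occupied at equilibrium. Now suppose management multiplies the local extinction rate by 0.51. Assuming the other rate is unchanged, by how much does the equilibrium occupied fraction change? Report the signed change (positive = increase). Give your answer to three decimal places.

0.109

Observed p* = 91/117 = 0.77778.
Balance c(1−p*) = e gives c = e/(1 − 0.77778) = 0.19/0.22222 = 0.85501.
New p* = 1 − e/c = 1 − 0.09690/0.85501 = 0.88667.
Δp* = 0.88667 − 0.77778 = +0.10889.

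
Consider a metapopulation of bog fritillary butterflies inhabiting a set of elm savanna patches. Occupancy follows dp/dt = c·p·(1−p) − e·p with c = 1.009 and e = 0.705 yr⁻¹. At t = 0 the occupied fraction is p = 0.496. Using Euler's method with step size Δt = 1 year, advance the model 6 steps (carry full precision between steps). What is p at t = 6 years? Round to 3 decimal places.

Update rule: p ← p + [c·p·(1−p) − e·p]·Δt with Δt = 1.
p: 0.49600 → 0.39855  (Δp = -0.09745)
p: 0.39855 → 0.35944  (Δp = -0.03911)
p: 0.35944 → 0.33835  (Δp = -0.02109)
p: 0.33835 → 0.32570  (Δp = -0.01265)
p: 0.32570 → 0.31768  (Δp = -0.00802)
p: 0.31768 → 0.31242  (Δp = -0.00525)

0.312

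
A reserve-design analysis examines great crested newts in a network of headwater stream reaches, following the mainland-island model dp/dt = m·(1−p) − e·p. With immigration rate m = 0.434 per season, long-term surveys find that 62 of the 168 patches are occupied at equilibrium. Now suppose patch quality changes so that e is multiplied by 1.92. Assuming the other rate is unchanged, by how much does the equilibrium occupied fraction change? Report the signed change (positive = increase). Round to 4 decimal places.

-0.1355

Observed p* = 62/168 = 0.36905.
Balance m(1−p*) = e·p* gives e = m(1−p*)/p* = 0.434×0.63095/0.36905 = 0.74199.
New p* = m/(m+e) = 0.43400/(0.43400+1.42462) = 0.23351.
Δp* = 0.23351 − 0.36905 = -0.13554.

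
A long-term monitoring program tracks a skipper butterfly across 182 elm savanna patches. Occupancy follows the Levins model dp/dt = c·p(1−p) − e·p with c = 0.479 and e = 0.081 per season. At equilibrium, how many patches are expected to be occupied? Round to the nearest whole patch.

p* = 1 − e/c = 1 − 0.081/0.479 = 0.8309.
Expected occupied patches = N × p* = 182 × 0.8309 = 151.22 ≈ 151.

151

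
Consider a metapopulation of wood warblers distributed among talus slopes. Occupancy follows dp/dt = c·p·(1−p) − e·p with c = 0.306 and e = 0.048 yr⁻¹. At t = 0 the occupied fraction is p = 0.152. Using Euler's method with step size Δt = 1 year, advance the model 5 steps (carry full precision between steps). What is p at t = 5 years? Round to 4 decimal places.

Update rule: p ← p + [c·p·(1−p) − e·p]·Δt with Δt = 1.
step 1: Δp = +0.03215, p = 0.18415
step 2: Δp = +0.03713, p = 0.22128
step 3: Δp = +0.04211, p = 0.26339
step 4: Δp = +0.04673, p = 0.31011
step 5: Δp = +0.05058, p = 0.36069

0.3607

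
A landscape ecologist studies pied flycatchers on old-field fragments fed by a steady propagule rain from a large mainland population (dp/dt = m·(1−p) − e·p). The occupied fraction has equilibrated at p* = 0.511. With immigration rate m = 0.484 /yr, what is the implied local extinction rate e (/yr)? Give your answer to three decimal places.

0.463

At equilibrium m(1−p*) = e·p*, so e = m(1−p*)/p*.
e = 0.484 × 0.4890 / 0.511 = 0.4632.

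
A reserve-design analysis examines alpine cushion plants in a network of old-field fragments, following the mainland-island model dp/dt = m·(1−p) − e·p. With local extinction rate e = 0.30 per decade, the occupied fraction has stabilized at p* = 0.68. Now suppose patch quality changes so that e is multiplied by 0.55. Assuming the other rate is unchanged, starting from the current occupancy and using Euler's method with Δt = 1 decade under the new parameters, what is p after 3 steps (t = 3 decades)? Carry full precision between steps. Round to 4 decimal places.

Balance m(1−p*) = e·p* gives m = e·p*/(1−p*) = 0.30×0.68000/0.32000 = 0.63750.
Starting from p₀ = 0.68000; update p ← p + (dp/dt)·Δt with the new parameters.
t = 1: p = 0.68000 + (+0.09180) = 0.77180
t = 2: p = 0.77180 + (+0.01813) = 0.78993
t = 3: p = 0.78993 + (+0.00358) = 0.79351

0.7935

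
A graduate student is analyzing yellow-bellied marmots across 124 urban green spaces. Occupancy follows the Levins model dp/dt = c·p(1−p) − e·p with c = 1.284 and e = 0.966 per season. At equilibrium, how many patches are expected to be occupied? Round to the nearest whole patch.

31

p* = 1 − e/c = 1 − 0.966/1.284 = 0.2477.
Expected occupied patches = N × p* = 124 × 0.2477 = 30.71 ≈ 31.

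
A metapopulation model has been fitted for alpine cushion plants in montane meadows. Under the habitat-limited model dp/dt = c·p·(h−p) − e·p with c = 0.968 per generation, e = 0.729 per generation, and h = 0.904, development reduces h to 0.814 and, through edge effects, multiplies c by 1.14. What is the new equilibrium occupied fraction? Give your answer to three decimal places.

Before: p* = h − e/c = 0.904 − 0.729/0.968 = 0.904 − 0.7531 = 0.1509.
After: c = 1.10352, e = 0.729, h = 0.814; p* = 0.814 − 0.729/1.10352 = 0.1534.

0.153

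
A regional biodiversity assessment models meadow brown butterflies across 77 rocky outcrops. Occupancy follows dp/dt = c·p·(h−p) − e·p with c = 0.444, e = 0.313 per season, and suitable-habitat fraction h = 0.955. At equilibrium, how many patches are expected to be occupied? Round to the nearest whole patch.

p* = h − e/c = 0.955 − 0.7050 = 0.2500.
Expected occupied patches = N × p* = 77 × 0.2500 = 19.25 ≈ 19.

19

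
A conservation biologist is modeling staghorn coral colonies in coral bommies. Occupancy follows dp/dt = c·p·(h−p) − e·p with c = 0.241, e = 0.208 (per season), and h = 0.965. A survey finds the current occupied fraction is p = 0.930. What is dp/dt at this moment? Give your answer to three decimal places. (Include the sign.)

Colonization term: c·p·(h−p) = 0.241×0.930×0.0350 = 0.00784.
Extinction term: e·p = 0.19344.
dp/dt = 0.00784 − 0.19344 = -0.18560.

-0.186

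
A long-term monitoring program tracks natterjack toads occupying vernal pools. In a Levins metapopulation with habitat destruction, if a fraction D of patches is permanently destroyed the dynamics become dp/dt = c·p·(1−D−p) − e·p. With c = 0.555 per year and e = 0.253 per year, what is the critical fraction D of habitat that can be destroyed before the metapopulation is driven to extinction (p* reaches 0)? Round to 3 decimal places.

The nontrivial equilibrium is p* = (1−D) − e/c; extinction occurs when this hits zero.
So D_crit = 1 − e/c = 1 − 0.253/0.555 = 1 − 0.4559 = 0.5441.
This equals the undisturbed p*, a classic result of Lande's extension.

0.544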